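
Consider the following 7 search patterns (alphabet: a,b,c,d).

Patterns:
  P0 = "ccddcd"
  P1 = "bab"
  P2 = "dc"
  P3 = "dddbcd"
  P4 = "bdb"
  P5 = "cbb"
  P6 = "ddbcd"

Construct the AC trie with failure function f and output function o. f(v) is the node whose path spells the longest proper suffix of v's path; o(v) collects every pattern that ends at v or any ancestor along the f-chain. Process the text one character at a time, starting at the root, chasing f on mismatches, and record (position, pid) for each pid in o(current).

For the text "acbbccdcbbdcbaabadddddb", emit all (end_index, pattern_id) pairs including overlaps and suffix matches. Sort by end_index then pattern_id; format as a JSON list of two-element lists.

Build:
Trie (insert patterns):
  n0 'ε': b→7 c→1 d→10
  n1 'c': b→19 c→2
  n2 'cc': d→3
  n3 'ccd': d→4
  n4 'ccdd': c→5
  n5 'ccddc': d→6
  n6 'ccddcd': ·  ←P0
  n7 'b': a→8 d→17
  n8 'ba': b→9
  n9 'bab': ·  ←P1
  n10 'd': c→11 d→12
  n11 'dc': ·  ←P2
  n12 'dd': b→21 d→13
  n13 'ddd': b→14
  n14 'dddb': c→15
  n15 'dddbc': d→16
  n16 'dddbcd': ·  ←P3
  n17 'bd': b→18
  n18 'bdb': ·  ←P4
  n19 'cb': b→20
  n20 'cbb': ·  ←P5
  n21 'ddb': c→22
  n22 'ddbc': d→23
  n23 'ddbcd': ·  ←P6

BFS fail/out derivation:
  n1('c'): parent n0 fail=0; on 'c' 0 → fail=0;  out ∅∪∅=∅
  n7('b'): parent n0 fail=0; on 'b' 0 → fail=0;  out ∅∪∅=∅
  n10('d'): parent n0 fail=0; on 'd' 0 → fail=0;  out ∅∪∅=∅
  n2('cc'): parent n1 fail=0; on 'c' 0 → fail=1;  out ∅∪∅=∅
  n8('ba'): parent n7 fail=0; on 'a' 0 → fail=0;  out ∅∪∅=∅
  n11('dc'): parent n10 fail=0; on 'c' 0 → fail=1;  out {2}∪∅={2}
  n12('dd'): parent n10 fail=0; on 'd' 0 → fail=10;  out ∅∪∅=∅
  n17('bd'): parent n7 fail=0; on 'd' 0 → fail=10;  out ∅∪∅=∅
  n19('cb'): parent n1 fail=0; on 'b' 0 → fail=7;  out ∅∪∅=∅
  n3('ccd'): parent n2 fail=1; on 'd' 1→0 → fail=10;  out ∅∪∅=∅
  n9('bab'): parent n8 fail=0; on 'b' 0 → fail=7;  out {1}∪∅={1}
  n13('ddd'): parent n12 fail=10; on 'd' 10 → fail=12;  out ∅∪∅=∅
  n18('bdb'): parent n17 fail=10; on 'b' 10→0 → fail=7;  out {4}∪∅={4}
  n20('cbb'): parent n19 fail=7; on 'b' 7→0 → fail=7;  out {5}∪∅={5}
  n21('ddb'): parent n12 fail=10; on 'b' 10→0 → fail=7;  out ∅∪∅=∅
  n4('ccdd'): parent n3 fail=10; on 'd' 10 → fail=12;  out ∅∪∅=∅
  n14('dddb'): parent n13 fail=12; on 'b' 12 → fail=21;  out ∅∪∅=∅
  n22('ddbc'): parent n21 fail=7; on 'c' 7→0 → fail=1;  out ∅∪∅=∅
  n5('ccddc'): parent n4 fail=12; on 'c' 12→10 → fail=11;  out ∅∪{2}={2}
  n15('dddbc'): parent n14 fail=21; on 'c' 21 → fail=22;  out ∅∪∅=∅
  n23('ddbcd'): parent n22 fail=1; on 'd' 1→0 → fail=10;  out {6}∪∅={6}
  n6('ccddcd'): parent n5 fail=11; on 'd' 11→1→0 → fail=10;  out {0}∪∅={0}
  n16('dddbcd'): parent n15 fail=22; on 'd' 22 → fail=23;  out {3}∪{6}={3,6}

Run:
i=0 'a': node 0→0
i=1 'c': node 0→1
i=2 'b': node 1→19
i=3 'b': node 19→20  → match P5@[1:3]
i=4 'c': node 20→1 (fail-walked)
i=5 'c': node 1→2
i=6 'd': node 2→3
i=7 'c': node 3→11 (fail-walked)  → match P2@[6:7]
i=8 'b': node 11→19 (fail-walked)
i=9 'b': node 19→20  → match P5@[7:9]
i=10 'd': node 20→17 (fail-walked)
i=11 'c': node 17→11 (fail-walked)  → match P2@[10:11]
i=12 'b': node 11→19 (fail-walked)
i=13 'a': node 19→8 (fail-walked)
i=14 'a': node 8→0 (fail-walked)
i=15 'b': node 0→7
i=16 'a': node 7→8
i=17 'd': node 8→10 (fail-walked)
i=18 'd': node 10→12
i=19 'd': node 12→13
i=20 'd': node 13→13 (fail-walked)
i=21 'd': node 13→13 (fail-walked)
i=22 'b': node 13→14

All matches (sorted): [[3,5],[7,2],[9,5],[11,2]]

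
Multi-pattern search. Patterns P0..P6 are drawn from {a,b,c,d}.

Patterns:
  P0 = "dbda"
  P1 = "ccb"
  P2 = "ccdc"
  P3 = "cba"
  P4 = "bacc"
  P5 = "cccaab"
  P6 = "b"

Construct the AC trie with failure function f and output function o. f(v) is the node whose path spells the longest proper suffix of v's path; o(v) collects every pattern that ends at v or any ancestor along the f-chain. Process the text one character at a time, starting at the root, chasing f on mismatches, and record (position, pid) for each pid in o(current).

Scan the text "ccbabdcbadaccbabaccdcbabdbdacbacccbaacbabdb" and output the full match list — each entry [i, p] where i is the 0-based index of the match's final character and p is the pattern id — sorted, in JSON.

Build:
Trie nodes:
  0='ε' goto b→12 c→5 d→1
  1='d' goto b→2
  2='db' goto d→3
  3='dbd' goto a→4
  4='dbda' goto ·  [P0 ends]
  5='c' goto b→10 c→6
  6='cc' goto b→7 c→16 d→8
  7='ccb' goto ·  [P1 ends]
  8='ccd' goto c→9
  9='ccdc' goto ·  [P2 ends]
  10='cb' goto a→11
  11='cba' goto ·  [P3 ends]
  12='b' goto a→13  [P6 ends]
  13='ba' goto c→14
  14='bac' goto c→15
  15='bacc' goto ·  [P4 ends]
  16='ccc' goto a→17
  17='ccca' goto a→18
  18='cccaa' goto b→19
  19='cccaab' goto ·  [P5 ends]

Failure links (BFS by depth):
  fail(1) 'd': from fail(0)=0 chase 'd': 0 ⇒ 0;  out=∅∪out(0)=∅
  fail(5) 'c': from fail(0)=0 chase 'c': 0 ⇒ 0;  out=∅∪out(0)=∅
  fail(12) 'b': from fail(0)=0 chase 'b': 0 ⇒ 0;  out={6}∪out(0)={6}
  fail(2) 'db': from fail(1)=0 chase 'b': 0 ⇒ 12;  out=∅∪out(12)={6}
  fail(6) 'cc': from fail(5)=0 chase 'c': 0 ⇒ 5;  out=∅∪out(5)=∅
  fail(10) 'cb': from fail(5)=0 chase 'b': 0 ⇒ 12;  out=∅∪out(12)={6}
  fail(13) 'ba': from fail(12)=0 chase 'a': 0 ⇒ 0;  out=∅∪out(0)=∅
  fail(3) 'dbd': from fail(2)=12 chase 'd': 12→0 ⇒ 1;  out=∅∪out(1)=∅
  fail(7) 'ccb': from fail(6)=5 chase 'b': 5 ⇒ 10;  out={1}∪out(10)={1,6}
  fail(8) 'ccd': from fail(6)=5 chase 'd': 5→0 ⇒ 1;  out=∅∪out(1)=∅
  fail(11) 'cba': from fail(10)=12 chase 'a': 12 ⇒ 13;  out={3}∪out(13)={3}
  fail(14) 'bac': from fail(13)=0 chase 'c': 0 ⇒ 5;  out=∅∪out(5)=∅
  fail(16) 'ccc': from fail(6)=5 chase 'c': 5 ⇒ 6;  out=∅∪out(6)=∅
  fail(4) 'dbda': from fail(3)=1 chase 'a': 1→0 ⇒ 0;  out={0}∪out(0)={0}
  fail(9) 'ccdc': from fail(8)=1 chase 'c': 1→0 ⇒ 5;  out={2}∪out(5)={2}
  fail(15) 'bacc': from fail(14)=5 chase 'c': 5 ⇒ 6;  out={4}∪out(6)={4}
  fail(17) 'ccca': from fail(16)=6 chase 'a': 6→5→0 ⇒ 0;  out=∅∪out(0)=∅
  fail(18) 'cccaa': from fail(17)=0 chase 'a': 0 ⇒ 0;  out=∅∪out(0)=∅
  fail(19) 'cccaab': from fail(18)=0 chase 'b': 0 ⇒ 12;  out={5}∪out(12)={5,6}

Scan:
pos 0 'c': at 5
pos 1 'c': at 6
pos 2 'b': at 7  ** P1@[0:2],P6@[2:2]
pos 3 'a': at 11 (via fail)  ** P3@[1:3]
pos 4 'b': at 12 (via fail)  ** P6@[4:4]
pos 5 'd': at 1 (via fail)
pos 6 'c': at 5 (via fail)
pos 7 'b': at 10  ** P6@[7:7]
pos 8 'a': at 11  ** P3@[6:8]
pos 9 'd': at 1 (via fail)
pos 10 'a': at 0 (via fail)
pos 11 'c': at 5
pos 12 'c': at 6
pos 13 'b': at 7  ** P1@[11:13],P6@[13:13]
pos 14 'a': at 11 (via fail)  ** P3@[12:14]
pos 15 'b': at 12 (via fail)  ** P6@[15:15]
pos 16 'a': at 13
pos 17 'c': at 14
pos 18 'c': at 15  ** P4@[15:18]
pos 19 'd': at 8 (via fail)
pos 20 'c': at 9  ** P2@[17:20]
pos 21 'b': at 10 (via fail)  ** P6@[21:21]
pos 22 'a': at 11  ** P3@[20:22]
pos 23 'b': at 12 (via fail)  ** P6@[23:23]
pos 24 'd': at 1 (via fail)
pos 25 'b': at 2  ** P6@[25:25]
pos 26 'd': at 3
pos 27 'a': at 4  ** P0@[24:27]
pos 28 'c': at 5 (via fail)
pos 29 'b': at 10  ** P6@[29:29]
pos 30 'a': at 11  ** P3@[28:30]
pos 31 'c': at 14 (via fail)
pos 32 'c': at 15  ** P4@[29:32]
pos 33 'c': at 16 (via fail)
pos 34 'b': at 7 (via fail)  ** P1@[32:34],P6@[34:34]
pos 35 'a': at 11 (via fail)  ** P3@[33:35]
pos 36 'a': at 0 (via fail)
pos 37 'c': at 5
pos 38 'b': at 10  ** P6@[38:38]
pos 39 'a': at 11  ** P3@[37:39]
pos 40 'b': at 12 (via fail)  ** P6@[40:40]
pos 41 'd': at 1 (via fail)
pos 42 'b': at 2  ** P6@[42:42]

All matches (sorted): [[2,1],[2,6],[3,3],[4,6],[7,6],[8,3],[13,1],[13,6],[14,3],[15,6],[18,4],[20,2],[21,6],[22,3],[23,6],[25,6],[27,0],[29,6],[30,3],[32,4],[34,1],[34,6],[35,3],[38,6],[39,3],[40,6],[42,6]]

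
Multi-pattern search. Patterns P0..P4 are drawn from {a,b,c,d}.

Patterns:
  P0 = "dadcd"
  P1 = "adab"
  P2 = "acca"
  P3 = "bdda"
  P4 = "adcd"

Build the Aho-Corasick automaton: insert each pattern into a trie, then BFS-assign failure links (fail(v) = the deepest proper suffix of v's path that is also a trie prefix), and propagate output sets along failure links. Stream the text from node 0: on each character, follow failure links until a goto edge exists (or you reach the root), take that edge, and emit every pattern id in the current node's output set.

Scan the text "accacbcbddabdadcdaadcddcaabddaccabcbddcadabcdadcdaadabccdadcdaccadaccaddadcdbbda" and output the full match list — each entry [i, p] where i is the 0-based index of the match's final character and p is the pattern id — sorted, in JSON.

Build:
Trie (insert patterns):
  n0 'ε': a→6 b→13 d→1
  n1 'd': a→2
  n2 'da': d→3
  n3 'dad': c→4
  n4 'dadc': d→5
  n5 'dadcd': ·  ←P0
  n6 'a': c→10 d→7
  n7 'ad': a→8 c→17
  n8 'ada': b→9
  n9 'adab': ·  ←P1
  n10 'ac': c→11
  n11 'acc': a→12
  n12 'acca': ·  ←P2
  n13 'b': d→14
  n14 'bd': d→15
  n15 'bdd': a→16
  n16 'bdda': ·  ←P3
  n17 'adc': d→18
  n18 'adcd': ·  ←P4

BFS fail/out derivation:
  n1('d'): parent n0 fail=0; on 'd' 0 → fail=0;  out ∅∪∅=∅
  n6('a'): parent n0 fail=0; on 'a' 0 → fail=0;  out ∅∪∅=∅
  n13('b'): parent n0 fail=0; on 'b' 0 → fail=0;  out ∅∪∅=∅
  n2('da'): parent n1 fail=0; on 'a' 0 → fail=6;  out ∅∪∅=∅
  n7('ad'): parent n6 fail=0; on 'd' 0 → fail=1;  out ∅∪∅=∅
  n10('ac'): parent n6 fail=0; on 'c' 0 → fail=0;  out ∅∪∅=∅
  n14('bd'): parent n13 fail=0; on 'd' 0 → fail=1;  out ∅∪∅=∅
  n3('dad'): parent n2 fail=6; on 'd' 6 → fail=7;  out ∅∪∅=∅
  n8('ada'): parent n7 fail=1; on 'a' 1 → fail=2;  out ∅∪∅=∅
  n11('acc'): parent n10 fail=0; on 'c' 0 → fail=0;  out ∅∪∅=∅
  n15('bdd'): parent n14 fail=1; on 'd' 1→0 → fail=1;  out ∅∪∅=∅
  n17('adc'): parent n7 fail=1; on 'c' 1→0 → fail=0;  out ∅∪∅=∅
  n4('dadc'): parent n3 fail=7; on 'c' 7 → fail=17;  out ∅∪∅=∅
  n9('adab'): parent n8 fail=2; on 'b' 2→6→0 → fail=13;  out {1}∪∅={1}
  n12('acca'): parent n11 fail=0; on 'a' 0 → fail=6;  out {2}∪∅={2}
  n16('bdda'): parent n15 fail=1; on 'a' 1 → fail=2;  out {3}∪∅={3}
  n18('adcd'): parent n17 fail=0; on 'd' 0 → fail=1;  out {4}∪∅={4}
  n5('dadcd'): parent n4 fail=17; on 'd' 17 → fail=18;  out {0}∪{4}={0,4}

Text stream:
[0] read 'a'  n0⇒n6
[1] read 'c'  n6⇒n10
[2] read 'c'  n10⇒n11
[3] read 'a'  n11⇒n12  ** P2@[0:3]
[4] read 'c'  n12⇒n10 ·f
[5] read 'b'  n10⇒n13 ·f
[6] read 'c'  n13⇒n0 ·f
[7] read 'b'  n0⇒n13
[8] read 'd'  n13⇒n14
[9] read 'd'  n14⇒n15
[10] read 'a'  n15⇒n16  ** P3@[7:10]
[11] read 'b'  n16⇒n13 ·f
[12] read 'd'  n13⇒n14
[13] read 'a'  n14⇒n2 ·f
[14] read 'd'  n2⇒n3
[15] read 'c'  n3⇒n4
[16] read 'd'  n4⇒n5  ** P0@[12:16],P4@[13:16]
[17] read 'a'  n5⇒n2 ·f
[18] read 'a'  n2⇒n6 ·f
[19] read 'd'  n6⇒n7
[20] read 'c'  n7⇒n17
[21] read 'd'  n17⇒n18  ** P4@[18:21]
[22] read 'd'  n18⇒n1 ·f
[23] read 'c'  n1⇒n0 ·f
[24] read 'a'  n0⇒n6
[25] read 'a'  n6⇒n6 ·f
[26] read 'b'  n6⇒n13 ·f
[27] read 'd'  n13⇒n14
[28] read 'd'  n14⇒n15
[29] read 'a'  n15⇒n16  ** P3@[26:29]
[30] read 'c'  n16⇒n10 ·f
[31] read 'c'  n10⇒n11
[32] read 'a'  n11⇒n12  ** P2@[29:32]
[33] read 'b'  n12⇒n13 ·f
[34] read 'c'  n13⇒n0 ·f
[35] read 'b'  n0⇒n13
[36] read 'd'  n13⇒n14
[37] read 'd'  n14⇒n15
[38] read 'c'  n15⇒n0 ·f
[39] read 'a'  n0⇒n6
[40] read 'd'  n6⇒n7
[41] read 'a'  n7⇒n8
[42] read 'b'  n8⇒n9  ** P1@[39:42]
[43] read 'c'  n9⇒n0 ·f
[44] read 'd'  n0⇒n1
[45] read 'a'  n1⇒n2
[46] read 'd'  n2⇒n3
[47] read 'c'  n3⇒n4
[48] read 'd'  n4⇒n5  ** P0@[44:48],P4@[45:48]
[49] read 'a'  n5⇒n2 ·f
[50] read 'a'  n2⇒n6 ·f
[51] read 'd'  n6⇒n7
[52] read 'a'  n7⇒n8
[53] read 'b'  n8⇒n9  ** P1@[50:53]
[54] read 'c'  n9⇒n0 ·f
[55] read 'c'  n0⇒n0
[56] read 'd'  n0⇒n1
[57] read 'a'  n1⇒n2
[58] read 'd'  n2⇒n3
[59] read 'c'  n3⇒n4
[60] read 'd'  n4⇒n5  ** P0@[56:60],P4@[57:60]
[61] read 'a'  n5⇒n2 ·f
[62] read 'c'  n2⇒n10 ·f
[63] read 'c'  n10⇒n11
[64] read 'a'  n11⇒n12  ** P2@[61:64]
[65] read 'd'  n12⇒n7 ·f
[66] read 'a'  n7⇒n8
[67] read 'c'  n8⇒n10 ·f
[68] read 'c'  n10⇒n11
[69] read 'a'  n11⇒n12  ** P2@[66:69]
[70] read 'd'  n12⇒n7 ·f
[71] read 'd'  n7⇒n1 ·f
[72] read 'a'  n1⇒n2
[73] read 'd'  n2⇒n3
[74] read 'c'  n3⇒n4
[75] read 'd'  n4⇒n5  ** P0@[71:75],P4@[72:75]
[76] read 'b'  n5⇒n13 ·f
[77] read 'b'  n13⇒n13 ·f
[78] read 'd'  n13⇒n14
[79] read 'a'  n14⇒n2 ·f

Result: [[3,2],[10,3],[16,0],[16,4],[21,4],[29,3],[32,2],[42,1],[48,0],[48,4],[53,1],[60,0],[60,4],[64,2],[69,2],[75,0],[75,4]]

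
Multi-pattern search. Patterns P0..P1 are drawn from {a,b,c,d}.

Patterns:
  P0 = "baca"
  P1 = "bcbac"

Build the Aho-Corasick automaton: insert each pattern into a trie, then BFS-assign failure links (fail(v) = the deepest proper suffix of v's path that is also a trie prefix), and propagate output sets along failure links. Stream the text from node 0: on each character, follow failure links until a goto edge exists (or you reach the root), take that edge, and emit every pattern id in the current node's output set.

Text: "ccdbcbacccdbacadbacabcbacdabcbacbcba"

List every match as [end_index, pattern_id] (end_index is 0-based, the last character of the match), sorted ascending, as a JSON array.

Build:
Trie nodes:
  n0 'ε': b→1
  n1 'b': a→2 c→5
  n2 'ba': c→3
  n3 'bac': a→4
  n4 'baca': ·  ←P0
  n5 'bc': b→6
  n6 'bcb': a→7
  n7 'bcba': c→8
  n8 'bcbac': ·  ←P1

BFS fail/out derivation:
  n1('b'): parent n0 fail=0; on 'b' 0 → fail=0;  out ∅∪∅=∅
  n2('ba'): parent n1 fail=0; on 'a' 0 → fail=0;  out ∅∪∅=∅
  n5('bc'): parent n1 fail=0; on 'c' 0 → fail=0;  out ∅∪∅=∅
  n3('bac'): parent n2 fail=0; on 'c' 0 → fail=0;  out ∅∪∅=∅
  n6('bcb'): parent n5 fail=0; on 'b' 0 → fail=1;  out ∅∪∅=∅
  n4('baca'): parent n3 fail=0; on 'a' 0 → fail=0;  out {0}∪∅={0}
  n7('bcba'): parent n6 fail=1; on 'a' 1 → fail=2;  out ∅∪∅=∅
  n8('bcbac'): parent n7 fail=2; on 'c' 2 → fail=3;  out {1}∪∅={1}

Scan:
[0] read 'c'  n0⇒n0
[1] read 'c'  n0⇒n0
[2] read 'd'  n0⇒n0
[3] read 'b'  n0⇒n1
[4] read 'c'  n1⇒n5
[5] read 'b'  n5⇒n6
[6] read 'a'  n6⇒n7
[7] read 'c'  n7⇒n8  emit P1@[3:7]
[8] read 'c'  n8⇒n0 (via fail)
[9] read 'c'  n0⇒n0
[10] read 'd'  n0⇒n0
[11] read 'b'  n0⇒n1
[12] read 'a'  n1⇒n2
[13] read 'c'  n2⇒n3
[14] read 'a'  n3⇒n4  emit P0@[11:14]
[15] read 'd'  n4⇒n0 (via fail)
[16] read 'b'  n0⇒n1
[17] read 'a'  n1⇒n2
[18] read 'c'  n2⇒n3
[19] read 'a'  n3⇒n4  emit P0@[16:19]
[20] read 'b'  n4⇒n1 (via fail)
[21] read 'c'  n1⇒n5
[22] read 'b'  n5⇒n6
[23] read 'a'  n6⇒n7
[24] read 'c'  n7⇒n8  emit P1@[20:24]
[25] read 'd'  n8⇒n0 (via fail)
[26] read 'a'  n0⇒n0
[27] read 'b'  n0⇒n1
[28] read 'c'  n1⇒n5
[29] read 'b'  n5⇒n6
[30] read 'a'  n6⇒n7
[31] read 'c'  n7⇒n8  emit P1@[27:31]
[32] read 'b'  n8⇒n1 (via fail)
[33] read 'c'  n1⇒n5
[34] read 'b'  n5⇒n6
[35] read 'a'  n6⇒n7

Matches: [[7,1],[14,0],[19,0],[24,1],[31,1]]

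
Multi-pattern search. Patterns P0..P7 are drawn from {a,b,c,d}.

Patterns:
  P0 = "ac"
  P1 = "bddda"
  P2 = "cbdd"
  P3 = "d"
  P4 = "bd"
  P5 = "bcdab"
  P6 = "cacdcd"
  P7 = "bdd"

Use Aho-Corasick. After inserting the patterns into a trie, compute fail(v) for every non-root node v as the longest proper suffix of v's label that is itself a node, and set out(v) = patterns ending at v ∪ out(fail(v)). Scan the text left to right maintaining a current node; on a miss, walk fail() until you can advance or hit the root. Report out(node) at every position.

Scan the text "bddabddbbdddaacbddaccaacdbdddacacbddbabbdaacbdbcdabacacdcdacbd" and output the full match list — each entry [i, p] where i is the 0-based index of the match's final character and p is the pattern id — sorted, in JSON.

Build automaton:
Trie (insert patterns):
  n0 'ε': a→1 b→3 c→8 d→12
  n1 'a': c→2
  n2 'ac': ·  ←P0
  n3 'b': c→13 d→4
  n4 'bd': d→5  ←P4
  n5 'bdd': d→6  ←P7
  n6 'bddd': a→7
  n7 'bddda': ·  ←P1
  n8 'c': a→17 b→9
  n9 'cb': d→10
  n10 'cbd': d→11
  n11 'cbdd': ·  ←P2
  n12 'd': ·  ←P3
  n13 'bc': d→14
  n14 'bcd': a→15
  n15 'bcda': b→16
  n16 'bcdab': ·  ←P5
  n17 'ca': c→18
  n18 'cac': d→19
  n19 'cacd': c→20
  n20 'cacdc': d→21
  n21 'cacdcd': ·  ←P6

Failure links (BFS by depth):
  n1('a'): parent n0 fail=0; on 'a' 0 → fail=0;  out ∅∪∅=∅
  n3('b'): parent n0 fail=0; on 'b' 0 → fail=0;  out ∅∪∅=∅
  n8('c'): parent n0 fail=0; on 'c' 0 → fail=0;  out ∅∪∅=∅
  n12('d'): parent n0 fail=0; on 'd' 0 → fail=0;  out {3}∪∅={3}
  n2('ac'): parent n1 fail=0; on 'c' 0 → fail=8;  out {0}∪∅={0}
  n4('bd'): parent n3 fail=0; on 'd' 0 → fail=12;  out {4}∪{3}={3,4}
  n9('cb'): parent n8 fail=0; on 'b' 0 → fail=3;  out ∅∪∅=∅
  n13('bc'): parent n3 fail=0; on 'c' 0 → fail=8;  out ∅∪∅=∅
  n17('ca'): parent n8 fail=0; on 'a' 0 → fail=1;  out ∅∪∅=∅
  n5('bdd'): parent n4 fail=12; on 'd' 12→0 → fail=12;  out {7}∪{3}={3,7}
  n10('cbd'): parent n9 fail=3; on 'd' 3 → fail=4;  out ∅∪{3,4}={3,4}
  n14('bcd'): parent n13 fail=8; on 'd' 8→0 → fail=12;  out ∅∪{3}={3}
  n18('cac'): parent n17 fail=1; on 'c' 1 → fail=2;  out ∅∪{0}={0}
  n6('bddd'): parent n5 fail=12; on 'd' 12→0 → fail=12;  out ∅∪{3}={3}
  n11('cbdd'): parent n10 fail=4; on 'd' 4 → fail=5;  out {2}∪{3,7}={2,3,7}
  n15('bcda'): parent n14 fail=12; on 'a' 12→0 → fail=1;  out ∅∪∅=∅
  n19('cacd'): parent n18 fail=2; on 'd' 2→8→0 → fail=12;  out ∅∪{3}={3}
  n7('bddda'): parent n6 fail=12; on 'a' 12→0 → fail=1;  out {1}∪∅={1}
  n16('bcdab'): parent n15 fail=1; on 'b' 1→0 → fail=3;  out {5}∪∅={5}
  n20('cacdc'): parent n19 fail=12; on 'c' 12→0 → fail=8;  out ∅∪∅=∅
  n21('cacdcd'): parent n20 fail=8; on 'd' 8→0 → fail=12;  out {6}∪{3}={3,6}

Scan:
[0] read 'b'  n0⇒n3
[1] read 'd'  n3⇒n4  → match P3@[1:1],P4@[0:1]
[2] read 'd'  n4⇒n5  → match P3@[2:2],P7@[0:2]
[3] read 'a'  n5⇒n1 (via fail)
[4] read 'b'  n1⇒n3 (via fail)
[5] read 'd'  n3⇒n4  → match P3@[5:5],P4@[4:5]
[6] read 'd'  n4⇒n5  → match P3@[6:6],P7@[4:6]
[7] read 'b'  n5⇒n3 (via fail)
[8] read 'b'  n3⇒n3 (via fail)
[9] read 'd'  n3⇒n4  → match P3@[9:9],P4@[8:9]
[10] read 'd'  n4⇒n5  → match P3@[10:10],P7@[8:10]
[11] read 'd'  n5⇒n6  → match P3@[11:11]
[12] read 'a'  n6⇒n7  → match P1@[8:12]
[13] read 'a'  n7⇒n1 (via fail)
[14] read 'c'  n1⇒n2  → match P0@[13:14]
[15] read 'b'  n2⇒n9 (via fail)
[16] read 'd'  n9⇒n10  → match P3@[16:16],P4@[15:16]
[17] read 'd'  n10⇒n11  → match P2@[14:17],P3@[17:17],P7@[15:17]
[18] read 'a'  n11⇒n1 (via fail)
[19] read 'c'  n1⇒n2  → match P0@[18:19]
[20] read 'c'  n2⇒n8 (via fail)
[21] read 'a'  n8⇒n17
[22] read 'a'  n17⇒n1 (via fail)
[23] read 'c'  n1⇒n2  → match P0@[22:23]
[24] read 'd'  n2⇒n12 (via fail)  → match P3@[24:24]
[25] read 'b'  n12⇒n3 (via fail)
[26] read 'd'  n3⇒n4  → match P3@[26:26],P4@[25:26]
[27] read 'd'  n4⇒n5  → match P3@[27:27],P7@[25:27]
[28] read 'd'  n5⇒n6  → match P3@[28:28]
[29] read 'a'  n6⇒n7  → match P1@[25:29]
[30] read 'c'  n7⇒n2 (via fail)  → match P0@[29:30]
[31] read 'a'  n2⇒n17 (via fail)
[32] read 'c'  n17⇒n18  → match P0@[31:32]
[33] read 'b'  n18⇒n9 (via fail)
[34] read 'd'  n9⇒n10  → match P3@[34:34],P4@[33:34]
[35] read 'd'  n10⇒n11  → match P2@[32:35],P3@[35:35],P7@[33:35]
[36] read 'b'  n11⇒n3 (via fail)
[37] read 'a'  n3⇒n1 (via fail)
[38] read 'b'  n1⇒n3 (via fail)
[39] read 'b'  n3⇒n3 (via fail)
[40] read 'd'  n3⇒n4  → match P3@[40:40],P4@[39:40]
[41] read 'a'  n4⇒n1 (via fail)
[42] read 'a'  n1⇒n1 (via fail)
[43] read 'c'  n1⇒n2  → match P0@[42:43]
[44] read 'b'  n2⇒n9 (via fail)
[45] read 'd'  n9⇒n10  → match P3@[45:45],P4@[44:45]
[46] read 'b'  n10⇒n3 (via fail)
[47] read 'c'  n3⇒n13
[48] read 'd'  n13⇒n14  → match P3@[48:48]
[49] read 'a'  n14⇒n15
[50] read 'b'  n15⇒n16  → match P5@[46:50]
[51] read 'a'  n16⇒n1 (via fail)
[52] read 'c'  n1⇒n2  → match P0@[51:52]
[53] read 'a'  n2⇒n17 (via fail)
[54] read 'c'  n17⇒n18  → match P0@[53:54]
[55] read 'd'  n18⇒n19  → match P3@[55:55]
[56] read 'c'  n19⇒n20
[57] read 'd'  n20⇒n21  → match P3@[57:57],P6@[52:57]
[58] read 'a'  n21⇒n1 (via fail)
[59] read 'c'  n1⇒n2  → match P0@[58:59]
[60] read 'b'  n2⇒n9 (via fail)
[61] read 'd'  n9⇒n10  → match P3@[61:61],P4@[60:61]

Matches: [[1,3],[1,4],[2,3],[2,7],[5,3],[5,4],[6,3],[6,7],[9,3],[9,4],[10,3],[10,7],[11,3],[12,1],[14,0],[16,3],[16,4],[17,2],[17,3],[17,7],[19,0],[23,0],[24,3],[26,3],[26,4],[27,3],[27,7],[28,3],[29,1],[30,0],[32,0],[34,3],[34,4],[35,2],[35,3],[35,7],[40,3],[40,4],[43,0],[45,3],[45,4],[48,3],[50,5],[52,0],[54,0],[55,3],[57,3],[57,6],[59,0],[61,3],[61,4]]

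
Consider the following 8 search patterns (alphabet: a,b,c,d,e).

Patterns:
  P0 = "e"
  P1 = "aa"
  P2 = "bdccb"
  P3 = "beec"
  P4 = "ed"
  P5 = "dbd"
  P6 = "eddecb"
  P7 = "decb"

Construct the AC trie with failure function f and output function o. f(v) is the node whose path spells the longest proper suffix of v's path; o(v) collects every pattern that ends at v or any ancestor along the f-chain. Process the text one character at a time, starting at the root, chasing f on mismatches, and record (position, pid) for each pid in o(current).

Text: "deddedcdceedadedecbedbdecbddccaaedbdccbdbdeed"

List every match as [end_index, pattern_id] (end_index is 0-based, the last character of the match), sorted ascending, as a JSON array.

Construct AC machine:
Trie nodes:
  n0 'ε': a→2 b→4 d→13 e→1
  n1 'e': d→12  ←P0
  n2 'a': a→3
  n3 'aa': ·  ←P1
  n4 'b': d→5 e→9
  n5 'bd': c→6
  n6 'bdc': c→7
  n7 'bdcc': b→8
  n8 'bdccb': ·  ←P2
  n9 'be': e→10
  n10 'bee': c→11
  n11 'beec': ·  ←P3
  n12 'ed': d→16  ←P4
  n13 'd': b→14 e→20
  n14 'db': d→15
  n15 'dbd': ·  ←P5
  n16 'edd': e→17
  n17 'edde': c→18
  n18 'eddec': b→19
  n19 'eddecb': ·  ←P6
  n20 'de': c→21
  n21 'dec': b→22
  n22 'decb': ·  ←P7

BFS fail/out derivation:
  n1('e'): parent n0 fail=0; on 'e' 0 → fail=0;  out {0}∪∅={0}
  n2('a'): parent n0 fail=0; on 'a' 0 → fail=0;  out ∅∪∅=∅
  n4('b'): parent n0 fail=0; on 'b' 0 → fail=0;  out ∅∪∅=∅
  n13('d'): parent n0 fail=0; on 'd' 0 → fail=0;  out ∅∪∅=∅
  n3('aa'): parent n2 fail=0; on 'a' 0 → fail=2;  out {1}∪∅={1}
  n5('bd'): parent n4 fail=0; on 'd' 0 → fail=13;  out ∅∪∅=∅
  n9('be'): parent n4 fail=0; on 'e' 0 → fail=1;  out ∅∪{0}={0}
  n12('ed'): parent n1 fail=0; on 'd' 0 → fail=13;  out {4}∪∅={4}
  n14('db'): parent n13 fail=0; on 'b' 0 → fail=4;  out ∅∪∅=∅
  n20('de'): parent n13 fail=0; on 'e' 0 → fail=1;  out ∅∪{0}={0}
  n6('bdc'): parent n5 fail=13; on 'c' 13→0 → fail=0;  out ∅∪∅=∅
  n10('bee'): parent n9 fail=1; on 'e' 1→0 → fail=1;  out ∅∪{0}={0}
  n15('dbd'): parent n14 fail=4; on 'd' 4 → fail=5;  out {5}∪∅={5}
  n16('edd'): parent n12 fail=13; on 'd' 13→0 → fail=13;  out ∅∪∅=∅
  n21('dec'): parent n20 fail=1; on 'c' 1→0 → fail=0;  out ∅∪∅=∅
  n7('bdcc'): parent n6 fail=0; on 'c' 0 → fail=0;  out ∅∪∅=∅
  n11('beec'): parent n10 fail=1; on 'c' 1→0 → fail=0;  out {3}∪∅={3}
  n17('edde'): parent n16 fail=13; on 'e' 13 → fail=20;  out ∅∪{0}={0}
  n22('decb'): parent n21 fail=0; on 'b' 0 → fail=4;  out {7}∪∅={7}
  n8('bdccb'): parent n7 fail=0; on 'b' 0 → fail=4;  out {2}∪∅={2}
  n18('eddec'): parent n17 fail=20; on 'c' 20 → fail=21;  out ∅∪∅=∅
  n19('eddecb'): parent n18 fail=21; on 'b' 21 → fail=22;  out {6}∪{7}={6,7}

Text stream:
pos 0 'd': at 13
pos 1 'e': at 20  ** P0@[1:1]
pos 2 'd': at 12 (via fail)  ** P4@[1:2]
pos 3 'd': at 16
pos 4 'e': at 17  ** P0@[4:4]
pos 5 'd': at 12 (via fail)  ** P4@[4:5]
pos 6 'c': at 0 (via fail)
pos 7 'd': at 13
pos 8 'c': at 0 (via fail)
pos 9 'e': at 1  ** P0@[9:9]
pos 10 'e': at 1 (via fail)  ** P0@[10:10]
pos 11 'd': at 12  ** P4@[10:11]
pos 12 'a': at 2 (via fail)
pos 13 'd': at 13 (via fail)
pos 14 'e': at 20  ** P0@[14:14]
pos 15 'd': at 12 (via fail)  ** P4@[14:15]
pos 16 'e': at 20 (via fail)  ** P0@[16:16]
pos 17 'c': at 21
pos 18 'b': at 22  ** P7@[15:18]
pos 19 'e': at 9 (via fail)  ** P0@[19:19]
pos 20 'd': at 12 (via fail)  ** P4@[19:20]
pos 21 'b': at 14 (via fail)
pos 22 'd': at 15  ** P5@[20:22]
pos 23 'e': at 20 (via fail)  ** P0@[23:23]
pos 24 'c': at 21
pos 25 'b': at 22  ** P7@[22:25]
pos 26 'd': at 5 (via fail)
pos 27 'd': at 13 (via fail)
pos 28 'c': at 0 (via fail)
pos 29 'c': at 0
pos 30 'a': at 2
pos 31 'a': at 3  ** P1@[30:31]
pos 32 'e': at 1 (via fail)  ** P0@[32:32]
pos 33 'd': at 12  ** P4@[32:33]
pos 34 'b': at 14 (via fail)
pos 35 'd': at 15  ** P5@[33:35]
pos 36 'c': at 6 (via fail)
pos 37 'c': at 7
pos 38 'b': at 8  ** P2@[34:38]
pos 39 'd': at 5 (via fail)
pos 40 'b': at 14 (via fail)
pos 41 'd': at 15  ** P5@[39:41]
pos 42 'e': at 20 (via fail)  ** P0@[42:42]
pos 43 'e': at 1 (via fail)  ** P0@[43:43]
pos 44 'd': at 12  ** P4@[43:44]

Matches: [[1,0],[2,4],[4,0],[5,4],[9,0],[10,0],[11,4],[14,0],[15,4],[16,0],[18,7],[19,0],[20,4],[22,5],[23,0],[25,7],[31,1],[32,0],[33,4],[35,5],[38,2],[41,5],[42,0],[43,0],[44,4]]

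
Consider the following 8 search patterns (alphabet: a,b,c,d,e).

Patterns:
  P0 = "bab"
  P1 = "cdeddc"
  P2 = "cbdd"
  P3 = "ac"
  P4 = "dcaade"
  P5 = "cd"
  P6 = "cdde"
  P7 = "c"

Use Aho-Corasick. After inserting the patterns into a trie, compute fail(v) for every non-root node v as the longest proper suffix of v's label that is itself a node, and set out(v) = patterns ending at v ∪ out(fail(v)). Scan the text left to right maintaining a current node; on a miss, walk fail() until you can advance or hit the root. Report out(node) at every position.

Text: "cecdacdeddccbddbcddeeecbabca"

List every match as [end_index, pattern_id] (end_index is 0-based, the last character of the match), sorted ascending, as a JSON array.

Build:
Trie (insert patterns):
  n0 'ε': a→13 b→1 c→4 d→15
  n1 'b': a→2
  n2 'ba': b→3
  n3 'bab': ·  ←P0
  n4 'c': b→10 d→5  ←P7
  n5 'cd': d→21 e→6  ←P5
  n6 'cde': d→7
  n7 'cded': d→8
  n8 'cdedd': c→9
  n9 'cdeddc': ·  ←P1
  n10 'cb': d→11
  n11 'cbd': d→12
  n12 'cbdd': ·  ←P2
  n13 'a': c→14
  n14 'ac': ·  ←P3
  n15 'd': c→16
  n16 'dc': a→17
  n17 'dca': a→18
  n18 'dcaa': d→19
  n19 'dcaad': e→20
  n20 'dcaade': ·  ←P4
  n21 'cdd': e→22
  n22 'cdde': ·  ←P6

BFS fail/out derivation:
  fail(1) 'b': from fail(0)=0 chase 'b': 0 ⇒ 0;  out=∅∪out(0)=∅
  fail(4) 'c': from fail(0)=0 chase 'c': 0 ⇒ 0;  out={7}∪out(0)={7}
  fail(13) 'a': from fail(0)=0 chase 'a': 0 ⇒ 0;  out=∅∪out(0)=∅
  fail(15) 'd': from fail(0)=0 chase 'd': 0 ⇒ 0;  out=∅∪out(0)=∅
  fail(2) 'ba': from fail(1)=0 chase 'a': 0 ⇒ 13;  out=∅∪out(13)=∅
  fail(5) 'cd': from fail(4)=0 chase 'd': 0 ⇒ 15;  out={5}∪out(15)={5}
  fail(10) 'cb': from fail(4)=0 chase 'b': 0 ⇒ 1;  out=∅∪out(1)=∅
  fail(14) 'ac': from fail(13)=0 chase 'c': 0 ⇒ 4;  out={3}∪out(4)={3,7}
  fail(16) 'dc': from fail(15)=0 chase 'c': 0 ⇒ 4;  out=∅∪out(4)={7}
  fail(3) 'bab': from fail(2)=13 chase 'b': 13→0 ⇒ 1;  out={0}∪out(1)={0}
  fail(6) 'cde': from fail(5)=15 chase 'e': 15→0 ⇒ 0;  out=∅∪out(0)=∅
  fail(11) 'cbd': from fail(10)=1 chase 'd': 1→0 ⇒ 15;  out=∅∪out(15)=∅
  fail(17) 'dca': from fail(16)=4 chase 'a': 4→0 ⇒ 13;  out=∅∪out(13)=∅
  fail(21) 'cdd': from fail(5)=15 chase 'd': 15→0 ⇒ 15;  out=∅∪out(15)=∅
  fail(7) 'cded': from fail(6)=0 chase 'd': 0 ⇒ 15;  out=∅∪out(15)=∅
  fail(12) 'cbdd': from fail(11)=15 chase 'd': 15→0 ⇒ 15;  out={2}∪out(15)={2}
  fail(18) 'dcaa': from fail(17)=13 chase 'a': 13→0 ⇒ 13;  out=∅∪out(13)=∅
  fail(22) 'cdde': from fail(21)=15 chase 'e': 15→0 ⇒ 0;  out={6}∪out(0)={6}
  fail(8) 'cdedd': from fail(7)=15 chase 'd': 15→0 ⇒ 15;  out=∅∪out(15)=∅
  fail(19) 'dcaad': from fail(18)=13 chase 'd': 13→0 ⇒ 15;  out=∅∪out(15)=∅
  fail(9) 'cdeddc': from fail(8)=15 chase 'c': 15 ⇒ 16;  out={1}∪out(16)={1,7}
  fail(20) 'dcaade': from fail(19)=15 chase 'e': 15→0 ⇒ 0;  out={4}∪out(0)={4}

Scan:
pos 0 'c': at 4  ** P7@[0:0]
pos 1 'e': at 0 (fail-walked)
pos 2 'c': at 4  ** P7@[2:2]
pos 3 'd': at 5  ** P5@[2:3]
pos 4 'a': at 13 (fail-walked)
pos 5 'c': at 14  ** P3@[4:5],P7@[5:5]
pos 6 'd': at 5 (fail-walked)  ** P5@[5:6]
pos 7 'e': at 6
pos 8 'd': at 7
pos 9 'd': at 8
pos 10 'c': at 9  ** P1@[5:10],P7@[10:10]
pos 11 'c': at 4 (fail-walked)  ** P7@[11:11]
pos 12 'b': at 10
pos 13 'd': at 11
pos 14 'd': at 12  ** P2@[11:14]
pos 15 'b': at 1 (fail-walked)
pos 16 'c': at 4 (fail-walked)  ** P7@[16:16]
pos 17 'd': at 5  ** P5@[16:17]
pos 18 'd': at 21
pos 19 'e': at 22  ** P6@[16:19]
pos 20 'e': at 0 (fail-walked)
pos 21 'e': at 0
pos 22 'c': at 4  ** P7@[22:22]
pos 23 'b': at 10
pos 24 'a': at 2 (fail-walked)
pos 25 'b': at 3  ** P0@[23:25]
pos 26 'c': at 4 (fail-walked)  ** P7@[26:26]
pos 27 'a': at 13 (fail-walked)

Result: [[0,7],[2,7],[3,5],[5,3],[5,7],[6,5],[10,1],[10,7],[11,7],[14,2],[16,7],[17,5],[19,6],[22,7],[25,0],[26,7]]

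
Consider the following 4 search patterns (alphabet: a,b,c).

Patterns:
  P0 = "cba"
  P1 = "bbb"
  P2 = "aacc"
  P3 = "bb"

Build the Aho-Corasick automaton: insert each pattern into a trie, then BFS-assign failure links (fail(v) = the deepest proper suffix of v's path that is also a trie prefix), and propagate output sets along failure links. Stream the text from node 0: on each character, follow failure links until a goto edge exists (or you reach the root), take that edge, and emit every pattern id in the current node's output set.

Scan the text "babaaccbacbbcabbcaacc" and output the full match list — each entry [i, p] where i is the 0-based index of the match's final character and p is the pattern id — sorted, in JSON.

Build automaton:
Trie (insert patterns):
  0='ε' goto a→7 b→4 c→1
  1='c' goto b→2
  2='cb' goto a→3
  3='cba' goto ·  ←P0
  4='b' goto b→5
  5='bb' goto b→6  ←P3
  6='bbb' goto ·  ←P1
  7='a' goto a→8
  8='aa' goto c→9
  9='aac' goto c→10
  10='aacc' goto ·  ←P2

Failure links (BFS by depth):
  fail(1) 'c': from fail(0)=0 chase 'c': 0 ⇒ 0;  out=∅∪out(0)=∅
  fail(4) 'b': from fail(0)=0 chase 'b': 0 ⇒ 0;  out=∅∪out(0)=∅
  fail(7) 'a': from fail(0)=0 chase 'a': 0 ⇒ 0;  out=∅∪out(0)=∅
  fail(2) 'cb': from fail(1)=0 chase 'b': 0 ⇒ 4;  out=∅∪out(4)=∅
  fail(5) 'bb': from fail(4)=0 chase 'b': 0 ⇒ 4;  out={3}∪out(4)={3}
  fail(8) 'aa': from fail(7)=0 chase 'a': 0 ⇒ 7;  out=∅∪out(7)=∅
  fail(3) 'cba': from fail(2)=4 chase 'a': 4→0 ⇒ 7;  out={0}∪out(7)={0}
  fail(6) 'bbb': from fail(5)=4 chase 'b': 4 ⇒ 5;  out={1}∪out(5)={1,3}
  fail(9) 'aac': from fail(8)=7 chase 'c': 7→0 ⇒ 1;  out=∅∪out(1)=∅
  fail(10) 'aacc': from fail(9)=1 chase 'c': 1→0 ⇒ 1;  out={2}∪out(1)={2}

Run:
pos 0 'b': at 4
pos 1 'a': at 7 (fail-walked)
pos 2 'b': at 4 (fail-walked)
pos 3 'a': at 7 (fail-walked)
pos 4 'a': at 8
pos 5 'c': at 9
pos 6 'c': at 10  ** P2@[3:6]
pos 7 'b': at 2 (fail-walked)
pos 8 'a': at 3  ** P0@[6:8]
pos 9 'c': at 1 (fail-walked)
pos 10 'b': at 2
pos 11 'b': at 5 (fail-walked)  ** P3@[10:11]
pos 12 'c': at 1 (fail-walked)
pos 13 'a': at 7 (fail-walked)
pos 14 'b': at 4 (fail-walked)
pos 15 'b': at 5  ** P3@[14:15]
pos 16 'c': at 1 (fail-walked)
pos 17 'a': at 7 (fail-walked)
pos 18 'a': at 8
pos 19 'c': at 9
pos 20 'c': at 10  ** P2@[17:20]

Matches: [[6,2],[8,0],[11,3],[15,3],[20,2]]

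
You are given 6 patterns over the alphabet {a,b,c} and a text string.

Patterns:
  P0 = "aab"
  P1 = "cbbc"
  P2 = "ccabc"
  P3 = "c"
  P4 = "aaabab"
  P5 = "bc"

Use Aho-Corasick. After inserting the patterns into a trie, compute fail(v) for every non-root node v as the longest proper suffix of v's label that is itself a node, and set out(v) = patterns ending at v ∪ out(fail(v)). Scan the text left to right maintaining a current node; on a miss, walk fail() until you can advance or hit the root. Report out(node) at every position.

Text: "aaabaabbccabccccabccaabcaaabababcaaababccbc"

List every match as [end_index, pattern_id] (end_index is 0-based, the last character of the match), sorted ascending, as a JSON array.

Build:
Trie (insert patterns):
  n0 'ε': a→1 b→16 c→4
  n1 'a': a→2
  n2 'aa': a→12 b→3
  n3 'aab': ·  ←P0
  n4 'c': b→5 c→8  ←P3
  n5 'cb': b→6
  n6 'cbb': c→7
  n7 'cbbc': ·  ←P1
  n8 'cc': a→9
  n9 'cca': b→10
  n10 'ccab': c→11
  n11 'ccabc': ·  ←P2
  n12 'aaa': b→13
  n13 'aaab': a→14
  n14 'aaaba': b→15
  n15 'aaabab': ·  ←P4
  n16 'b': c→17
  n17 'bc': ·  ←P5

Failure links (BFS by depth):
  fail(1) 'a': from fail(0)=0 chase 'a': 0 ⇒ 0;  out=∅∪out(0)=∅
  fail(4) 'c': from fail(0)=0 chase 'c': 0 ⇒ 0;  out={3}∪out(0)={3}
  fail(16) 'b': from fail(0)=0 chase 'b': 0 ⇒ 0;  out=∅∪out(0)=∅
  fail(2) 'aa': from fail(1)=0 chase 'a': 0 ⇒ 1;  out=∅∪out(1)=∅
  fail(5) 'cb': from fail(4)=0 chase 'b': 0 ⇒ 16;  out=∅∪out(16)=∅
  fail(8) 'cc': from fail(4)=0 chase 'c': 0 ⇒ 4;  out=∅∪out(4)={3}
  fail(17) 'bc': from fail(16)=0 chase 'c': 0 ⇒ 4;  out={5}∪out(4)={3,5}
  fail(3) 'aab': from fail(2)=1 chase 'b': 1→0 ⇒ 16;  out={0}∪out(16)={0}
  fail(6) 'cbb': from fail(5)=16 chase 'b': 16→0 ⇒ 16;  out=∅∪out(16)=∅
  fail(9) 'cca': from fail(8)=4 chase 'a': 4→0 ⇒ 1;  out=∅∪out(1)=∅
  fail(12) 'aaa': from fail(2)=1 chase 'a': 1 ⇒ 2;  out=∅∪out(2)=∅
  fail(7) 'cbbc': from fail(6)=16 chase 'c': 16 ⇒ 17;  out={1}∪out(17)={1,3,5}
  fail(10) 'ccab': from fail(9)=1 chase 'b': 1→0 ⇒ 16;  out=∅∪out(16)=∅
  fail(13) 'aaab': from fail(12)=2 chase 'b': 2 ⇒ 3;  out=∅∪out(3)={0}
  fail(11) 'ccabc': from fail(10)=16 chase 'c': 16 ⇒ 17;  out={2}∪out(17)={2,3,5}
  fail(14) 'aaaba': from fail(13)=3 chase 'a': 3→16→0 ⇒ 1;  out=∅∪out(1)=∅
  fail(15) 'aaabab': from fail(14)=1 chase 'b': 1→0 ⇒ 16;  out={4}∪out(16)={4}

Scan:
pos 0 'a': at 1
pos 1 'a': at 2
pos 2 'a': at 12
pos 3 'b': at 13  emit P0@[1:3]
pos 4 'a': at 14
pos 5 'a': at 2 ·f
pos 6 'b': at 3  emit P0@[4:6]
pos 7 'b': at 16 ·f
pos 8 'c': at 17  emit P3@[8:8],P5@[7:8]
pos 9 'c': at 8 ·f  emit P3@[9:9]
pos 10 'a': at 9
pos 11 'b': at 10
pos 12 'c': at 11  emit P2@[8:12],P3@[12:12],P5@[11:12]
pos 13 'c': at 8 ·f  emit P3@[13:13]
pos 14 'c': at 8 ·f  emit P3@[14:14]
pos 15 'c': at 8 ·f  emit P3@[15:15]
pos 16 'a': at 9
pos 17 'b': at 10
pos 18 'c': at 11  emit P2@[14:18],P3@[18:18],P5@[17:18]
pos 19 'c': at 8 ·f  emit P3@[19:19]
pos 20 'a': at 9
pos 21 'a': at 2 ·f
pos 22 'b': at 3  emit P0@[20:22]
pos 23 'c': at 17 ·f  emit P3@[23:23],P5@[22:23]
pos 24 'a': at 1 ·f
pos 25 'a': at 2
pos 26 'a': at 12
pos 27 'b': at 13  emit P0@[25:27]
pos 28 'a': at 14
pos 29 'b': at 15  emit P4@[24:29]
pos 30 'a': at 1 ·f
pos 31 'b': at 16 ·f
pos 32 'c': at 17  emit P3@[32:32],P5@[31:32]
pos 33 'a': at 1 ·f
pos 34 'a': at 2
pos 35 'a': at 12
pos 36 'b': at 13  emit P0@[34:36]
pos 37 'a': at 14
pos 38 'b': at 15  emit P4@[33:38]
pos 39 'c': at 17 ·f  emit P3@[39:39],P5@[38:39]
pos 40 'c': at 8 ·f  emit P3@[40:40]
pos 41 'b': at 5 ·f
pos 42 'c': at 17 ·f  emit P3@[42:42],P5@[41:42]

Result: [[3,0],[6,0],[8,3],[8,5],[9,3],[12,2],[12,3],[12,5],[13,3],[14,3],[15,3],[18,2],[18,3],[18,5],[19,3],[22,0],[23,3],[23,5],[27,0],[29,4],[32,3],[32,5],[36,0],[38,4],[39,3],[39,5],[40,3],[42,3],[42,5]]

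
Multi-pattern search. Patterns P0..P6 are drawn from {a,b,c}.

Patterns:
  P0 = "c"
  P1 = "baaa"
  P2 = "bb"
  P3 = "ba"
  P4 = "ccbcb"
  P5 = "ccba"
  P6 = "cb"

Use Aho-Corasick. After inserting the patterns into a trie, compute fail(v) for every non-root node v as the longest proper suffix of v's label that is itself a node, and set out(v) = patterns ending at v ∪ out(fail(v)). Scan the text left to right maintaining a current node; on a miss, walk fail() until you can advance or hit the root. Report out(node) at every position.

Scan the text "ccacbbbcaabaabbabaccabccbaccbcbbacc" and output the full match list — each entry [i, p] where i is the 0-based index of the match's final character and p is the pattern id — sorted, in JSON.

Build:
Trie (insert patterns):
  n0 'ε': b→2 c→1
  n1 'c': b→12 c→7  [P0 ends]
  n2 'b': a→3 b→6
  n3 'ba': a→4  [P3 ends]
  n4 'baa': a→5
  n5 'baaa': ·  [P1 ends]
  n6 'bb': ·  [P2 ends]
  n7 'cc': b→8
  n8 'ccb': a→11 c→9
  n9 'ccbc': b→10
  n10 'ccbcb': ·  [P4 ends]
  n11 'ccba': ·  [P5 ends]
  n12 'cb': ·  [P6 ends]

Failure links (BFS by depth):
  fail(1) 'c': from fail(0)=0 chase 'c': 0 ⇒ 0;  out={0}∪out(0)={0}
  fail(2) 'b': from fail(0)=0 chase 'b': 0 ⇒ 0;  out=∅∪out(0)=∅
  fail(3) 'ba': from fail(2)=0 chase 'a': 0 ⇒ 0;  out={3}∪out(0)={3}
  fail(6) 'bb': from fail(2)=0 chase 'b': 0 ⇒ 2;  out={2}∪out(2)={2}
  fail(7) 'cc': from fail(1)=0 chase 'c': 0 ⇒ 1;  out=∅∪out(1)={0}
  fail(12) 'cb': from fail(1)=0 chase 'b': 0 ⇒ 2;  out={6}∪out(2)={6}
  fail(4) 'baa': from fail(3)=0 chase 'a': 0 ⇒ 0;  out=∅∪out(0)=∅
  fail(8) 'ccb': from fail(7)=1 chase 'b': 1 ⇒ 12;  out=∅∪out(12)={6}
  fail(5) 'baaa': from fail(4)=0 chase 'a': 0 ⇒ 0;  out={1}∪out(0)={1}
  fail(9) 'ccbc': from fail(8)=12 chase 'c': 12→2→0 ⇒ 1;  out=∅∪out(1)={0}
  fail(11) 'ccba': from fail(8)=12 chase 'a': 12→2 ⇒ 3;  out={5}∪out(3)={3,5}
  fail(10) 'ccbcb': from fail(9)=1 chase 'b': 1 ⇒ 12;  out={4}∪out(12)={4,6}

Scan:
pos 0 'c': at 1  → match P0@[0:0]
pos 1 'c': at 7  → match P0@[1:1]
pos 2 'a': at 0 (fail-walked)
pos 3 'c': at 1  → match P0@[3:3]
pos 4 'b': at 12  → match P6@[3:4]
pos 5 'b': at 6 (fail-walked)  → match P2@[4:5]
pos 6 'b': at 6 (fail-walked)  → match P2@[5:6]
pos 7 'c': at 1 (fail-walked)  → match P0@[7:7]
pos 8 'a': at 0 (fail-walked)
pos 9 'a': at 0
pos 10 'b': at 2
pos 11 'a': at 3  → match P3@[10:11]
pos 12 'a': at 4
pos 13 'b': at 2 (fail-walked)
pos 14 'b': at 6  → match P2@[13:14]
pos 15 'a': at 3 (fail-walked)  → match P3@[14:15]
pos 16 'b': at 2 (fail-walked)
pos 17 'a': at 3  → match P3@[16:17]
pos 18 'c': at 1 (fail-walked)  → match P0@[18:18]
pos 19 'c': at 7  → match P0@[19:19]
pos 20 'a': at 0 (fail-walked)
pos 21 'b': at 2
pos 22 'c': at 1 (fail-walked)  → match P0@[22:22]
pos 23 'c': at 7  → match P0@[23:23]
pos 24 'b': at 8  → match P6@[23:24]
pos 25 'a': at 11  → match P3@[24:25],P5@[22:25]
pos 26 'c': at 1 (fail-walked)  → match P0@[26:26]
pos 27 'c': at 7  → match P0@[27:27]
pos 28 'b': at 8  → match P6@[27:28]
pos 29 'c': at 9  → match P0@[29:29]
pos 30 'b': at 10  → match P4@[26:30],P6@[29:30]
pos 31 'b': at 6 (fail-walked)  → match P2@[30:31]
pos 32 'a': at 3 (fail-walked)  → match P3@[31:32]
pos 33 'c': at 1 (fail-walked)  → match P0@[33:33]
pos 34 'c': at 7  → match P0@[34:34]

All matches (sorted): [[0,0],[1,0],[3,0],[4,6],[5,2],[6,2],[7,0],[11,3],[14,2],[15,3],[17,3],[18,0],[19,0],[22,0],[23,0],[24,6],[25,3],[25,5],[26,0],[27,0],[28,6],[29,0],[30,4],[30,6],[31,2],[32,3],[33,0],[34,0]]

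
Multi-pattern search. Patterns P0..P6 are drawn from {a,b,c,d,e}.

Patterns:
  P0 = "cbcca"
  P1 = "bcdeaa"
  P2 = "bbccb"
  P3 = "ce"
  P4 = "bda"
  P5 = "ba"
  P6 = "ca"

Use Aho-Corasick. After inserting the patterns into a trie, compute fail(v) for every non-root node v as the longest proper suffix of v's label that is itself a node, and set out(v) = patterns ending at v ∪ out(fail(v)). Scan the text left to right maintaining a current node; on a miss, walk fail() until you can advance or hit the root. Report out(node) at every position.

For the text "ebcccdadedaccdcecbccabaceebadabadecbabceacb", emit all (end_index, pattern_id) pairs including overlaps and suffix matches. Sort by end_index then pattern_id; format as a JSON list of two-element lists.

Build automaton:
Trie (insert patterns):
  0='ε' goto b→6 c→1
  1='c' goto a→20 b→2 e→16
  2='cb' goto c→3
  3='cbc' goto c→4
  4='cbcc' goto a→5
  5='cbcca' goto ·  ←P0
  6='b' goto a→19 b→12 c→7 d→17
  7='bc' goto d→8
  8='bcd' goto e→9
  9='bcde' goto a→10
  10='bcdea' goto a→11
  11='bcdeaa' goto ·  ←P1
  12='bb' goto c→13
  13='bbc' goto c→14
  14='bbcc' goto b→15
  15='bbccb' goto ·  ←P2
  16='ce' goto ·  ←P3
  17='bd' goto a→18
  18='bda' goto ·  ←P4
  19='ba' goto ·  ←P5
  20='ca' goto ·  ←P6

BFS fail/out derivation:
  n1('c'): parent n0 fail=0; on 'c' 0 → fail=0;  out ∅∪∅=∅
  n6('b'): parent n0 fail=0; on 'b' 0 → fail=0;  out ∅∪∅=∅
  n2('cb'): parent n1 fail=0; on 'b' 0 → fail=6;  out ∅∪∅=∅
  n7('bc'): parent n6 fail=0; on 'c' 0 → fail=1;  out ∅∪∅=∅
  n12('bb'): parent n6 fail=0; on 'b' 0 → fail=6;  out ∅∪∅=∅
  n16('ce'): parent n1 fail=0; on 'e' 0 → fail=0;  out {3}∪∅={3}
  n17('bd'): parent n6 fail=0; on 'd' 0 → fail=0;  out ∅∪∅=∅
  n19('ba'): parent n6 fail=0; on 'a' 0 → fail=0;  out {5}∪∅={5}
  n20('ca'): parent n1 fail=0; on 'a' 0 → fail=0;  out {6}∪∅={6}
  n3('cbc'): parent n2 fail=6; on 'c' 6 → fail=7;  out ∅∪∅=∅
  n8('bcd'): parent n7 fail=1; on 'd' 1→0 → fail=0;  out ∅∪∅=∅
  n13('bbc'): parent n12 fail=6; on 'c' 6 → fail=7;  out ∅∪∅=∅
  n18('bda'): parent n17 fail=0; on 'a' 0 → fail=0;  out {4}∪∅={4}
  n4('cbcc'): parent n3 fail=7; on 'c' 7→1→0 → fail=1;  out ∅∪∅=∅
  n9('bcde'): parent n8 fail=0; on 'e' 0 → fail=0;  out ∅∪∅=∅
  n14('bbcc'): parent n13 fail=7; on 'c' 7→1→0 → fail=1;  out ∅∪∅=∅
  n5('cbcca'): parent n4 fail=1; on 'a' 1 → fail=20;  out {0}∪{6}={0,6}
  n10('bcdea'): parent n9 fail=0; on 'a' 0 → fail=0;  out ∅∪∅=∅
  n15('bbccb'): parent n14 fail=1; on 'b' 1 → fail=2;  out {2}∪∅={2}
  n11('bcdeaa'): parent n10 fail=0; on 'a' 0 → fail=0;  out {1}∪∅={1}

Scan:
[0] read 'e'  n0⇒n0
[1] read 'b'  n0⇒n6
[2] read 'c'  n6⇒n7
[3] read 'c'  n7⇒n1 (fail-walked)
[4] read 'c'  n1⇒n1 (fail-walked)
[5] read 'd'  n1⇒n0 (fail-walked)
[6] read 'a'  n0⇒n0
[7] read 'd'  n0⇒n0
[8] read 'e'  n0⇒n0
[9] read 'd'  n0⇒n0
[10] read 'a'  n0⇒n0
[11] read 'c'  n0⇒n1
[12] read 'c'  n1⇒n1 (fail-walked)
[13] read 'd'  n1⇒n0 (fail-walked)
[14] read 'c'  n0⇒n1
[15] read 'e'  n1⇒n16  ** P3@[14:15]
[16] read 'c'  n16⇒n1 (fail-walked)
[17] read 'b'  n1⇒n2
[18] read 'c'  n2⇒n3
[19] read 'c'  n3⇒n4
[20] read 'a'  n4⇒n5  ** P0@[16:20],P6@[19:20]
[21] read 'b'  n5⇒n6 (fail-walked)
[22] read 'a'  n6⇒n19  ** P5@[21:22]
[23] read 'c'  n19⇒n1 (fail-walked)
[24] read 'e'  n1⇒n16  ** P3@[23:24]
[25] read 'e'  n16⇒n0 (fail-walked)
[26] read 'b'  n0⇒n6
[27] read 'a'  n6⇒n19  ** P5@[26:27]
[28] read 'd'  n19⇒n0 (fail-walked)
[29] read 'a'  n0⇒n0
[30] read 'b'  n0⇒n6
[31] read 'a'  n6⇒n19  ** P5@[30:31]
[32] read 'd'  n19⇒n0 (fail-walked)
[33] read 'e'  n0⇒n0
[34] read 'c'  n0⇒n1
[35] read 'b'  n1⇒n2
[36] read 'a'  n2⇒n19 (fail-walked)  ** P5@[35:36]
[37] read 'b'  n19⇒n6 (fail-walked)
[38] read 'c'  n6⇒n7
[39] read 'e'  n7⇒n16 (fail-walked)  ** P3@[38:39]
[40] read 'a'  n16⇒n0 (fail-walked)
[41] read 'c'  n0⇒n1
[42] read 'b'  n1⇒n2

Result: [[15,3],[20,0],[20,6],[22,5],[24,3],[27,5],[31,5],[36,5],[39,3]]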